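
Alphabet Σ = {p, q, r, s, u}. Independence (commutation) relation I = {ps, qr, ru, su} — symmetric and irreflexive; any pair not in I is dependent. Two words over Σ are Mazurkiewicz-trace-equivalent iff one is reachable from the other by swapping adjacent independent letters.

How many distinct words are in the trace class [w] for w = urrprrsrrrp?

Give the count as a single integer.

#0=u has no predecessor
#1=r has no predecessor
#2=r depends on [1:r]
#3=p depends on [0:u, 2:r]
#4=r depends on [3:p]
#5=r depends on [4:r]
#6=s depends on [5:r]
#7=r depends on [6:s]
#8=r depends on [7:r]
#9=r depends on [8:r]
#10=p depends on [9:r]
sources: [0:u, 1:r]
N(rest) = Σ N(rest − s) over sources s of rest; N(one piece) = 1:
  size 1 → [10]=1
  size 2 → [9,10]=1
  size 3 → [8,9,10]=1
  size 4 → [7,8,9,10]=1
  size 5 → [6,7,8,9,10]=1
  size 6 → [5,6,7,8,9,10]=1
  size 7 → [4,5,6,7,8,9,10]=1
  size 8 → [3,4,5,6,7,8,9,10]=1
  size 9 → [0,3,4,5,6,7,8,9,10]=1  [2,3,4,5,6,7,8,9,10]=1
  first=0(u) contributes 1
  first=1(r) contributes 2
|[w]| = 3

3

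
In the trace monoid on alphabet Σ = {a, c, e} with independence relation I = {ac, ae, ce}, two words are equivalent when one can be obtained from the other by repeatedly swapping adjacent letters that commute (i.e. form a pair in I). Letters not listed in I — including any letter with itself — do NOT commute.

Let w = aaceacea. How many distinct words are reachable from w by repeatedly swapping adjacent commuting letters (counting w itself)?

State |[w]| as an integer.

0(a) covers ∅
1(a) covers 0:a
2(c) covers ∅
3(e) covers ∅
4(a) covers 1:a
5(c) covers 2:c
6(e) covers 3:e
7(a) covers 4:a
floor of heap: 0:a, 2:c, 3:e
completions by unplaced set U, small U first (add the entries for U minus each lowest piece of U):
  |U|=1: {5}:1  {6}:1  {7}:1
  |U|=2: {2,5}:1  {3,6}:1  {4,7}:1  {5,6}:2  {5,7}:2  {6,7}:2
  |U|=3: {1,4,7}:1  {2,5,6}:3  {2,5,7}:3  {3,5,6}:3  {3,6,7}:3  {4,5,7}:3  {4,6,7}:3  {5,6,7}:6
  |U|=4: {0,1,4,7}:1  {1,4,5,7}:4  {1,4,6,7}:4  {2,3,5,6}:6  {2,4,5,7}:6  {2,5,6,7}:12  {3,4,6,7}:6  {3,5,6,7}:12  {4,5,6,7}:12
  |U|=5: {0,1,4,5,7}:5  {0,1,4,6,7}:5  {1,2,4,5,7}:10  {1,3,4,6,7}:10  {1,4,5,6,7}:20  {2,3,5,6,7}:30  {2,4,5,6,7}:30  {3,4,5,6,7}:30
  |U|=6: {0,1,2,4,5,7}:15  {0,1,3,4,6,7}:15  {0,1,4,5,6,7}:30  {1,2,4,5,6,7}:60  {1,3,4,5,6,7}:60  {2,3,4,5,6,7}:90
  start at 0(a): 210
  start at 2(c): 105
  start at 3(e): 105
sum over floor = 420

420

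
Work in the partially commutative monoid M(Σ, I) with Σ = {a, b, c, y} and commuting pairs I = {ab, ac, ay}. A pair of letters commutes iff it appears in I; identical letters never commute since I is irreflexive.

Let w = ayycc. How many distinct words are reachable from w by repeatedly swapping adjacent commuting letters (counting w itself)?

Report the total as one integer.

5

#0=a has no predecessor
#1=y has no predecessor
#2=y depends on [1:y]
#3=c depends on [2:y]
#4=c depends on [3:c]
sources: [0:a, 1:y]
N(rest) = Σ N(rest − s) over sources s of rest; N(one piece) = 1:
  size 1 → [0]=1  [4]=1
  size 2 → [0,4]=2  [3,4]=1
  size 3 → [0,3,4]=3  [2,3,4]=1
  first=0(a) contributes 1
  first=1(y) contributes 4
|[w]| = 5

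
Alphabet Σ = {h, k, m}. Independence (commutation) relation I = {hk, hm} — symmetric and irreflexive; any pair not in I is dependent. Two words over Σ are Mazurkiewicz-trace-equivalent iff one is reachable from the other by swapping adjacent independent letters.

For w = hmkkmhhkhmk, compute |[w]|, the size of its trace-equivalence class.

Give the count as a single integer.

330

drop 0:h onto floor
drop 1:m onto floor
drop 2:k onto {1:m}
drop 3:k onto {2:k}
drop 4:m onto {3:k}
drop 5:h onto {0:h}
drop 6:h onto {5:h}
drop 7:k onto {4:m}
drop 8:h onto {6:h}
drop 9:m onto {7:k}
drop 10:k onto {9:m}
ground layer = {0:h, 1:m}
drop-orders for the pieces not yet dropped (sum over which currently-grounded one goes next):
  1 to go: {8} 1  {10} 1
  2 to go: {6,8} 1  {8,10} 2  {9,10} 1
  3 to go: {5,6,8} 1  {6,8,10} 3  {7,9,10} 1  {8,9,10} 3
  4 to go: {0,5,6,8} 1  {4,7,9,10} 1  {5,6,8,10} 4  {6,8,9,10} 6  {7,8,9,10} 4
  5 to go: {0,5,6,8,10} 5  {3,4,7,9,10} 1  {4,7,8,9,10} 5  {5,6,8,9,10} 10  {6,7,8,9,10} 10
  6 to go: {0,5,6,8,9,10} 15  {2,3,4,7,9,10} 1  {3,4,7,8,9,10} 6  {4,6,7,8,9,10} 15  {5,6,7,8,9,10} 20
  7 to go: {0,5,6,7,8,9,10} 35  {1,2,3,4,7,9,10} 1  {2,3,4,7,8,9,10} 7  {3,4,6,7,8,9,10} 21  {4,5,6,7,8,9,10} 35
  8 to go: {0,4,5,6,7,8,9,10} 70  {1,2,3,4,7,8,9,10} 8  {2,3,4,6,7,8,9,10} 28  {3,4,5,6,7,8,9,10} 56
  9 to go: {0,3,4,5,6,7,8,9,10} 126  {1,2,3,4,6,7,8,9,10} 36  {2,3,4,5,6,7,8,9,10} 84
  if 0:h drops first: 120 orders
  if 1:m drops first: 210 orders
heap linearizations: 330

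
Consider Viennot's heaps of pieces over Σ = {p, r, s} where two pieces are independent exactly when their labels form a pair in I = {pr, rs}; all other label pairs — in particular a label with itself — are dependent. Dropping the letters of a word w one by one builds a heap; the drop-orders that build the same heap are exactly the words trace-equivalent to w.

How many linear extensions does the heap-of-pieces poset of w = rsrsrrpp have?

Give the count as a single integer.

70

0(r) covers ∅
1(s) covers ∅
2(r) covers 0:r
3(s) covers 1:s
4(r) covers 2:r
5(r) covers 4:r
6(p) covers 3:s
7(p) covers 6:p
floor of heap: 0:r, 1:s
completions by unplaced set U, small U first (add the entries for U minus each lowest piece of U):
  |U|=1: {5}:1  {7}:1
  |U|=2: {4,5}:1  {5,7}:2  {6,7}:1
  |U|=3: {2,4,5}:1  {3,6,7}:1  {4,5,7}:3  {5,6,7}:3
  |U|=4: {0,2,4,5}:1  {1,3,6,7}:1  {2,4,5,7}:4  {3,5,6,7}:4  {4,5,6,7}:6
  |U|=5: {0,2,4,5,7}:5  {1,3,5,6,7}:5  {2,4,5,6,7}:10  {3,4,5,6,7}:10
  |U|=6: {0,2,4,5,6,7}:15  {1,3,4,5,6,7}:15  {2,3,4,5,6,7}:20
  start at 0(r): 35
  start at 1(s): 35
sum over floor = 70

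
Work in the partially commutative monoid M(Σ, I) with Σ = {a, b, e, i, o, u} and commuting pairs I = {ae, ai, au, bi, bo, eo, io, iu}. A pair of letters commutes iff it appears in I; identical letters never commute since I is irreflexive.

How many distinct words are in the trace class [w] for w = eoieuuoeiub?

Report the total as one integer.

28

#0=e has no predecessor
#1=o has no predecessor
#2=i depends on [0:e]
#3=e depends on [2:i]
#4=u depends on [1:o, 3:e]
#5=u depends on [4:u]
#6=o depends on [5:u]
#7=e depends on [5:u]
#8=i depends on [7:e]
#9=u depends on [6:o, 7:e]
#10=b depends on [9:u]
sources: [0:e, 1:o]
N(rest) = Σ N(rest − s) over sources s of rest; N(one piece) = 1:
  size 1 → [8]=1  [10]=1
  size 2 → [8,10]=2  [9,10]=1
  size 3 → [6,9,10]=1  [8,9,10]=3
  size 4 → [6,8,9,10]=4  [7,8,9,10]=3
  size 5 → [6,7,8,9,10]=7
  size 6 → [5,6,7,8,9,10]=7
  size 7 → [4,5,6,7,8,9,10]=7
  size 8 → [1,4,5,6,7,8,9,10]=7  [3,4,5,6,7,8,9,10]=7
  size 9 → [1,3,4,5,6,7,8,9,10]=14  [2,3,4,5,6,7,8,9,10]=7
  first=0(e) contributes 21
  first=1(o) contributes 7
|[w]| = 28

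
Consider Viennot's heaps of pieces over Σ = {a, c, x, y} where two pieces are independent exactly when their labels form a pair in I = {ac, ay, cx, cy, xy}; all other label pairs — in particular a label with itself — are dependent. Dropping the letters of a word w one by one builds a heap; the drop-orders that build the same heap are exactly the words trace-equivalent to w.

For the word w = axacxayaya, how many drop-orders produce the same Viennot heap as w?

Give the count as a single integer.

360

piece 0:a — minimal
piece 1:x rests on {0:a}
piece 2:a rests on {1:x}
piece 3:c — minimal
piece 4:x rests on {2:a}
piece 5:a rests on {4:x}
piece 6:y — minimal
piece 7:a rests on {5:a}
piece 8:y rests on {6:y}
piece 9:a rests on {7:a}
minimal pieces: {0:a, 3:c, 6:y}
ways to finish when only these pieces remain (= sum over removing one remaining piece with nothing left below it):
  1 left: {3}→1  {8}→1  {9}→1
  2 left: {3,8}→2  {3,9}→2  {6,8}→1  {7,9}→1  {8,9}→2
  3 left: {3,6,8}→3  {3,7,9}→3  {3,8,9}→6  {5,7,9}→1  {6,8,9}→3  {7,8,9}→3
  4 left: {3,5,7,9}→4  {3,6,8,9}→12  {3,7,8,9}→12  {4,5,7,9}→1  {5,7,8,9}→4  {6,7,8,9}→6
  5 left: {2,4,5,7,9}→1  {3,4,5,7,9}→5  {3,5,7,8,9}→20  {3,6,7,8,9}→30  {4,5,7,8,9}→5  {5,6,7,8,9}→10
  6 left: {1,2,4,5,7,9}→1  {2,3,4,5,7,9}→6  {2,4,5,7,8,9}→6  {3,4,5,7,8,9}→30  {3,5,6,7,8,9}→60  {4,5,6,7,8,9}→15
  7 left: {0,1,2,4,5,7,9}→1  {1,2,3,4,5,7,9}→7  {1,2,4,5,7,8,9}→7  {2,3,4,5,7,8,9}→42  {2,4,5,6,7,8,9}→21  {3,4,5,6,7,8,9}→105
  8 left: {0,1,2,3,4,5,7,9}→8  {0,1,2,4,5,7,8,9}→8  {1,2,3,4,5,7,8,9}→56  {1,2,4,5,6,7,8,9}→28  {2,3,4,5,6,7,8,9}→168
  placing 0:a first → 252 extensions
  placing 3:c first → 36 extensions
  placing 6:y first → 72 extensions
total linear extensions = 360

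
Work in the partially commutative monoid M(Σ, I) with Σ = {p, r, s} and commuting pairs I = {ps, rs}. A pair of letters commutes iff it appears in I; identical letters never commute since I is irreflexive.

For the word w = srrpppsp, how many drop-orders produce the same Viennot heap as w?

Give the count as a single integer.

28

drop 0:s onto floor
drop 1:r onto floor
drop 2:r onto {1:r}
drop 3:p onto {2:r}
drop 4:p onto {3:p}
drop 5:p onto {4:p}
drop 6:s onto {0:s}
drop 7:p onto {5:p}
ground layer = {0:s, 1:r}
drop-orders for the pieces not yet dropped (sum over which currently-grounded one goes next):
  1 to go: {6} 1  {7} 1
  2 to go: {0,6} 1  {5,7} 1  {6,7} 2
  3 to go: {0,6,7} 3  {4,5,7} 1  {5,6,7} 3
  4 to go: {0,5,6,7} 6  {3,4,5,7} 1  {4,5,6,7} 4
  5 to go: {0,4,5,6,7} 10  {2,3,4,5,7} 1  {3,4,5,6,7} 5
  6 to go: {0,3,4,5,6,7} 15  {1,2,3,4,5,7} 1  {2,3,4,5,6,7} 6
  if 0:s drops first: 7 orders
  if 1:r drops first: 21 orders
heap linearizations: 28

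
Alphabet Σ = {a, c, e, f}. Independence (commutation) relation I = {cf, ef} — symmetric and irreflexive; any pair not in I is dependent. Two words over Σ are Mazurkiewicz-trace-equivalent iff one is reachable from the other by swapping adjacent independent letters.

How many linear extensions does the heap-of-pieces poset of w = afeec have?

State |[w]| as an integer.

piece 0:a — minimal
piece 1:f rests on {0:a}
piece 2:e rests on {0:a}
piece 3:e rests on {2:e}
piece 4:c rests on {3:e}
minimal pieces: {0:a}
ways to finish when only these pieces remain (= sum over removing one remaining piece with nothing left below it):
  1 left: {1}→1  {4}→1
  2 left: {1,4}→2  {3,4}→1
  3 left: {1,3,4}→3  {2,3,4}→1
  placing 0:a first → 4 extensions

4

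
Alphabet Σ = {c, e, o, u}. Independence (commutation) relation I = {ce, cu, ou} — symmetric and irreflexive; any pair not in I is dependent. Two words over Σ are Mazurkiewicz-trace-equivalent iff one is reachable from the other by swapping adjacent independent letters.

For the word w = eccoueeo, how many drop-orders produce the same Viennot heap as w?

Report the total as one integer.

9

#0=e has no predecessor
#1=c has no predecessor
#2=c depends on [1:c]
#3=o depends on [0:e, 2:c]
#4=u depends on [0:e]
#5=e depends on [3:o, 4:u]
#6=e depends on [5:e]
#7=o depends on [6:e]
sources: [0:e, 1:c]
N(rest) = Σ N(rest − s) over sources s of rest; N(one piece) = 1:
  size 1 → [7]=1
  size 2 → [6,7]=1
  size 3 → [5,6,7]=1
  size 4 → [3,5,6,7]=1  [4,5,6,7]=1
  size 5 → [2,3,5,6,7]=1  [3,4,5,6,7]=2
  size 6 → [0,3,4,5,6,7]=2  [1,2,3,5,6,7]=1  [2,3,4,5,6,7]=3
  first=0(e) contributes 4
  first=1(c) contributes 5
|[w]| = 9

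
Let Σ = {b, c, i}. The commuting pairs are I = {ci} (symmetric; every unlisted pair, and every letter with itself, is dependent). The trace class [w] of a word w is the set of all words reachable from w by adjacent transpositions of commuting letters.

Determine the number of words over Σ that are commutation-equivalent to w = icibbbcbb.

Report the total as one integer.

3

#0=i has no predecessor
#1=c has no predecessor
#2=i depends on [0:i]
#3=b depends on [1:c, 2:i]
#4=b depends on [3:b]
#5=b depends on [4:b]
#6=c depends on [5:b]
#7=b depends on [6:c]
#8=b depends on [7:b]
sources: [0:i, 1:c]
N(rest) = Σ N(rest − s) over sources s of rest; N(one piece) = 1:
  size 1 → [8]=1
  size 2 → [7,8]=1
  size 3 → [6,7,8]=1
  size 4 → [5,6,7,8]=1
  size 5 → [4,5,6,7,8]=1
  size 6 → [3,4,5,6,7,8]=1
  size 7 → [1,3,4,5,6,7,8]=1  [2,3,4,5,6,7,8]=1
  first=0(i) contributes 2
  first=1(c) contributes 1
|[w]| = 3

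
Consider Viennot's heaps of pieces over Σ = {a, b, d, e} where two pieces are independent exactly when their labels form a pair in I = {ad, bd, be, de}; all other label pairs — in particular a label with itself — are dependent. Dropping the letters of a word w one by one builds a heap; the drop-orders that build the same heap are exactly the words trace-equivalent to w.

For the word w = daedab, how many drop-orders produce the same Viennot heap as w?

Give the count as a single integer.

drop 0:d onto floor
drop 1:a onto floor
drop 2:e onto {1:a}
drop 3:d onto {0:d}
drop 4:a onto {2:e}
drop 5:b onto {4:a}
ground layer = {0:d, 1:a}
drop-orders for the pieces not yet dropped (sum over which currently-grounded one goes next):
  1 to go: {3} 1  {5} 1
  2 to go: {0,3} 1  {3,5} 2  {4,5} 1
  3 to go: {0,3,5} 3  {2,4,5} 1  {3,4,5} 3
  4 to go: {0,3,4,5} 6  {1,2,4,5} 1  {2,3,4,5} 4
  if 0:d drops first: 5 orders
  if 1:a drops first: 10 orders
heap linearizations: 15

15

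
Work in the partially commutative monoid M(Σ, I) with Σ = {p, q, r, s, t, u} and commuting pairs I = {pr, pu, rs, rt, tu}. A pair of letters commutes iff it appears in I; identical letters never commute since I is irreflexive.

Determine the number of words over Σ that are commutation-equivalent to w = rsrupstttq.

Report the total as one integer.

9

#0=r has no predecessor
#1=s has no predecessor
#2=r depends on [0:r]
#3=u depends on [1:s, 2:r]
#4=p depends on [1:s]
#5=s depends on [3:u, 4:p]
#6=t depends on [5:s]
#7=t depends on [6:t]
#8=t depends on [7:t]
#9=q depends on [8:t]
sources: [0:r, 1:s]
N(rest) = Σ N(rest − s) over sources s of rest; N(one piece) = 1:
  size 1 → [9]=1
  size 2 → [8,9]=1
  size 3 → [7,8,9]=1
  size 4 → [6,7,8,9]=1
  size 5 → [5,6,7,8,9]=1
  size 6 → [3,5,6,7,8,9]=1  [4,5,6,7,8,9]=1
  size 7 → [2,3,5,6,7,8,9]=1  [3,4,5,6,7,8,9]=2
  size 8 → [0,2,3,5,6,7,8,9]=1  [1,3,4,5,6,7,8,9]=2  [2,3,4,5,6,7,8,9]=3
  first=0(r) contributes 5
  first=1(s) contributes 4
|[w]| = 9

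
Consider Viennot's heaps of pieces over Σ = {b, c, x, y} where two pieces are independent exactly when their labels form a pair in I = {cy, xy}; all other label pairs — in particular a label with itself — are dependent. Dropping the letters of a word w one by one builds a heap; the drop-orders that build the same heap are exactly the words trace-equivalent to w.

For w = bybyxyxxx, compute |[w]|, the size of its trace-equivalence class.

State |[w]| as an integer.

drop 0:b onto floor
drop 1:y onto {0:b}
drop 2:b onto {1:y}
drop 3:y onto {2:b}
drop 4:x onto {2:b}
drop 5:y onto {3:y}
drop 6:x onto {4:x}
drop 7:x onto {6:x}
drop 8:x onto {7:x}
ground layer = {0:b}
drop-orders for the pieces not yet dropped (sum over which currently-grounded one goes next):
  1 to go: {5} 1  {8} 1
  2 to go: {3,5} 1  {5,8} 2  {7,8} 1
  3 to go: {3,5,8} 3  {5,7,8} 3  {6,7,8} 1
  4 to go: {3,5,7,8} 6  {4,6,7,8} 1  {5,6,7,8} 4
  5 to go: {3,5,6,7,8} 10  {4,5,6,7,8} 5
  6 to go: {3,4,5,6,7,8} 15
  7 to go: {2,3,4,5,6,7,8} 15
  if 0:b drops first: 15 orders

15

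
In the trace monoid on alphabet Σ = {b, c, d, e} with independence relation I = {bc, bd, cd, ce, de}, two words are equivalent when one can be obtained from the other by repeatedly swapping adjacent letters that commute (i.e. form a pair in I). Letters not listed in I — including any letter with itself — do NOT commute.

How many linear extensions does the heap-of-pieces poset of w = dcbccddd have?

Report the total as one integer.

drop 0:d onto floor
drop 1:c onto floor
drop 2:b onto floor
drop 3:c onto {1:c}
drop 4:c onto {3:c}
drop 5:d onto {0:d}
drop 6:d onto {5:d}
drop 7:d onto {6:d}
ground layer = {0:d, 1:c, 2:b}
drop-orders for the pieces not yet dropped (sum over which currently-grounded one goes next):
  1 to go: {2} 1  {4} 1  {7} 1
  2 to go: {2,4} 2  {2,7} 2  {3,4} 1  {4,7} 2  {6,7} 1
  3 to go: {1,3,4} 1  {2,3,4} 3  {2,4,7} 6  {2,6,7} 3  {3,4,7} 3  {4,6,7} 3  {5,6,7} 1
  4 to go: {0,5,6,7} 1  {1,2,3,4} 4  {1,3,4,7} 4  {2,3,4,7} 12  {2,4,6,7} 12  {2,5,6,7} 4  {3,4,6,7} 6  {4,5,6,7} 4
  5 to go: {0,2,5,6,7} 5  {0,4,5,6,7} 5  {1,2,3,4,7} 20  {1,3,4,6,7} 10  {2,3,4,6,7} 30  {2,4,5,6,7} 20  {3,4,5,6,7} 10
  6 to go: {0,2,4,5,6,7} 30  {0,3,4,5,6,7} 15  {1,2,3,4,6,7} 60  {1,3,4,5,6,7} 20  {2,3,4,5,6,7} 60
  if 0:d drops first: 140 orders
  if 1:c drops first: 105 orders
  if 2:b drops first: 35 orders
heap linearizations: 280

280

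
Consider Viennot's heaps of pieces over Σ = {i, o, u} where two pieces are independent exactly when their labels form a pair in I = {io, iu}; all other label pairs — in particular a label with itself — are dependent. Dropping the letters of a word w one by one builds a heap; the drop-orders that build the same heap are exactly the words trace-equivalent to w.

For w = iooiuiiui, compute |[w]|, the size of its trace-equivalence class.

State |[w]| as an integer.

piece 0:i — minimal
piece 1:o — minimal
piece 2:o rests on {1:o}
piece 3:i rests on {0:i}
piece 4:u rests on {2:o}
piece 5:i rests on {3:i}
piece 6:i rests on {5:i}
piece 7:u rests on {4:u}
piece 8:i rests on {6:i}
minimal pieces: {0:i, 1:o}
ways to finish when only these pieces remain (= sum over removing one remaining piece with nothing left below it):
  1 left: {7}→1  {8}→1
  2 left: {4,7}→1  {6,8}→1  {7,8}→2
  3 left: {2,4,7}→1  {4,7,8}→3  {5,6,8}→1  {6,7,8}→3
  4 left: {1,2,4,7}→1  {2,4,7,8}→4  {3,5,6,8}→1  {4,6,7,8}→6  {5,6,7,8}→4
  5 left: {0,3,5,6,8}→1  {1,2,4,7,8}→5  {2,4,6,7,8}→10  {3,5,6,7,8}→5  {4,5,6,7,8}→10
  6 left: {0,3,5,6,7,8}→6  {1,2,4,6,7,8}→15  {2,4,5,6,7,8}→20  {3,4,5,6,7,8}→15
  7 left: {0,3,4,5,6,7,8}→21  {1,2,4,5,6,7,8}→35  {2,3,4,5,6,7,8}→35
  placing 0:i first → 70 extensions
  placing 1:o first → 56 extensions
total linear extensions = 126

126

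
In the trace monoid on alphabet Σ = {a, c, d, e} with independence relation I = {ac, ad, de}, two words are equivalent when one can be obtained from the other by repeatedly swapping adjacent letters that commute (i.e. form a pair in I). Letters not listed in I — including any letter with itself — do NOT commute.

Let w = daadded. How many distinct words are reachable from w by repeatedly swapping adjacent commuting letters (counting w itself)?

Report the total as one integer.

35

drop 0:d onto floor
drop 1:a onto floor
drop 2:a onto {1:a}
drop 3:d onto {0:d}
drop 4:d onto {3:d}
drop 5:e onto {2:a}
drop 6:d onto {4:d}
ground layer = {0:d, 1:a}
drop-orders for the pieces not yet dropped (sum over which currently-grounded one goes next):
  1 to go: {5} 1  {6} 1
  2 to go: {2,5} 1  {4,6} 1  {5,6} 2
  3 to go: {1,2,5} 1  {2,5,6} 3  {3,4,6} 1  {4,5,6} 3
  4 to go: {0,3,4,6} 1  {1,2,5,6} 4  {2,4,5,6} 6  {3,4,5,6} 4
  5 to go: {0,3,4,5,6} 5  {1,2,4,5,6} 10  {2,3,4,5,6} 10
  if 0:d drops first: 20 orders
  if 1:a drops first: 15 orders
heap linearizations: 35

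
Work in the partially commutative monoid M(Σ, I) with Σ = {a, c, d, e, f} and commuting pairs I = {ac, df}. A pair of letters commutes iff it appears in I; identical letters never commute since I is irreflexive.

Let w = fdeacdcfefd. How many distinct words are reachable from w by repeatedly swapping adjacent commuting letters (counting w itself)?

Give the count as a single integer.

#0=f has no predecessor
#1=d has no predecessor
#2=e depends on [0:f, 1:d]
#3=a depends on [2:e]
#4=c depends on [2:e]
#5=d depends on [3:a, 4:c]
#6=c depends on [5:d]
#7=f depends on [6:c]
#8=e depends on [7:f]
#9=f depends on [8:e]
#10=d depends on [8:e]
sources: [0:f, 1:d]
N(rest) = Σ N(rest − s) over sources s of rest; N(one piece) = 1:
  size 1 → [9]=1  [10]=1
  size 2 → [9,10]=2
  size 3 → [8,9,10]=2
  size 4 → [7,8,9,10]=2
  size 5 → [6,7,8,9,10]=2
  size 6 → [5,6,7,8,9,10]=2
  size 7 → [3,5,6,7,8,9,10]=2  [4,5,6,7,8,9,10]=2
  size 8 → [3,4,5,6,7,8,9,10]=4
  size 9 → [2,3,4,5,6,7,8,9,10]=4
  first=0(f) contributes 4
  first=1(d) contributes 4
|[w]| = 8

8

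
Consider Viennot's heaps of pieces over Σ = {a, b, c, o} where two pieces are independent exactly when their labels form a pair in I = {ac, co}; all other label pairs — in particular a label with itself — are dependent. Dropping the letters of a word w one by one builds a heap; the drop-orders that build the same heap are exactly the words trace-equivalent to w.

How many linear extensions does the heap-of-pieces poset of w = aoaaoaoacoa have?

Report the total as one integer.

11

#0=a has no predecessor
#1=o depends on [0:a]
#2=a depends on [1:o]
#3=a depends on [2:a]
#4=o depends on [3:a]
#5=a depends on [4:o]
#6=o depends on [5:a]
#7=a depends on [6:o]
#8=c has no predecessor
#9=o depends on [7:a]
#10=a depends on [9:o]
sources: [0:a, 8:c]
N(rest) = Σ N(rest − s) over sources s of rest; N(one piece) = 1:
  size 1 → [8]=1  [10]=1
  size 2 → [8,10]=2  [9,10]=1
  size 3 → [7,9,10]=1  [8,9,10]=3
  size 4 → [6,7,9,10]=1  [7,8,9,10]=4
  size 5 → [5,6,7,9,10]=1  [6,7,8,9,10]=5
  size 6 → [4,5,6,7,9,10]=1  [5,6,7,8,9,10]=6
  size 7 → [3,4,5,6,7,9,10]=1  [4,5,6,7,8,9,10]=7
  size 8 → [2,3,4,5,6,7,9,10]=1  [3,4,5,6,7,8,9,10]=8
  size 9 → [1,2,3,4,5,6,7,9,10]=1  [2,3,4,5,6,7,8,9,10]=9
  first=0(a) contributes 10
  first=8(c) contributes 1
|[w]| = 11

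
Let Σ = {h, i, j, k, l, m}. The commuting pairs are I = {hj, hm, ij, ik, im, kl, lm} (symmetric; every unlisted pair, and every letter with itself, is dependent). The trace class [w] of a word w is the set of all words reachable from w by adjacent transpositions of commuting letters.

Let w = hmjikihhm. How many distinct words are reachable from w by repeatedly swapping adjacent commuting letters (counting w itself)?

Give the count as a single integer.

69

piece 0:h — minimal
piece 1:m — minimal
piece 2:j rests on {1:m}
piece 3:i rests on {0:h}
piece 4:k rests on {0:h, 2:j}
piece 5:i rests on {3:i}
piece 6:h rests on {4:k, 5:i}
piece 7:h rests on {6:h}
piece 8:m rests on {4:k}
minimal pieces: {0:h, 1:m}
ways to finish when only these pieces remain (= sum over removing one remaining piece with nothing left below it):
  1 left: {7}→1  {8}→1
  2 left: {6,7}→1  {7,8}→2
  3 left: {5,6,7}→1  {6,7,8}→3
  4 left: {3,5,6,7}→1  {4,6,7,8}→3  {5,6,7,8}→4
  5 left: {2,4,6,7,8}→3  {3,5,6,7,8}→5  {4,5,6,7,8}→7
  6 left: {1,2,4,6,7,8}→3  {2,4,5,6,7,8}→10  {3,4,5,6,7,8}→12
  7 left: {0,3,4,5,6,7,8}→12  {1,2,4,5,6,7,8}→13  {2,3,4,5,6,7,8}→22
  placing 0:h first → 35 extensions
  placing 1:m first → 34 extensions
total linear extensions = 69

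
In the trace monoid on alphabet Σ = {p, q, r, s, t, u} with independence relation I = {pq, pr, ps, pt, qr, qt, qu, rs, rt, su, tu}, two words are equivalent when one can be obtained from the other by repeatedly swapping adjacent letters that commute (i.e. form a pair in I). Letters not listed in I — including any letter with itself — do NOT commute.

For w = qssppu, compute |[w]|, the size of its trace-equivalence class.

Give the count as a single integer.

20

piece 0:q — minimal
piece 1:s rests on {0:q}
piece 2:s rests on {1:s}
piece 3:p — minimal
piece 4:p rests on {3:p}
piece 5:u rests on {4:p}
minimal pieces: {0:q, 3:p}
ways to finish when only these pieces remain (= sum over removing one remaining piece with nothing left below it):
  1 left: {2}→1  {5}→1
  2 left: {1,2}→1  {2,5}→2  {4,5}→1
  3 left: {0,1,2}→1  {1,2,5}→3  {2,4,5}→3  {3,4,5}→1
  4 left: {0,1,2,5}→4  {1,2,4,5}→6  {2,3,4,5}→4
  placing 0:q first → 10 extensions
  placing 3:p first → 10 extensions
total linear extensions = 20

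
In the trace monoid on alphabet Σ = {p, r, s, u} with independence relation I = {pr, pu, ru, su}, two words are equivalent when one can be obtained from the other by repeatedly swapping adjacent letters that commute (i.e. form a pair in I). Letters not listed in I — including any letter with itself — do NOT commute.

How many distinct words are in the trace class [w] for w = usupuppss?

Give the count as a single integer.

84

0(u) covers ∅
1(s) covers ∅
2(u) covers 0:u
3(p) covers 1:s
4(u) covers 2:u
5(p) covers 3:p
6(p) covers 5:p
7(s) covers 6:p
8(s) covers 7:s
floor of heap: 0:u, 1:s
completions by unplaced set U, small U first (add the entries for U minus each lowest piece of U):
  |U|=1: {4}:1  {8}:1
  |U|=2: {2,4}:1  {4,8}:2  {7,8}:1
  |U|=3: {0,2,4}:1  {2,4,8}:3  {4,7,8}:3  {6,7,8}:1
  |U|=4: {0,2,4,8}:4  {2,4,7,8}:6  {4,6,7,8}:4  {5,6,7,8}:1
  |U|=5: {0,2,4,7,8}:10  {2,4,6,7,8}:10  {3,5,6,7,8}:1  {4,5,6,7,8}:5
  |U|=6: {0,2,4,6,7,8}:20  {1,3,5,6,7,8}:1  {2,4,5,6,7,8}:15  {3,4,5,6,7,8}:6
  |U|=7: {0,2,4,5,6,7,8}:35  {1,3,4,5,6,7,8}:7  {2,3,4,5,6,7,8}:21
  start at 0(u): 28
  start at 1(s): 56
sum over floor = 84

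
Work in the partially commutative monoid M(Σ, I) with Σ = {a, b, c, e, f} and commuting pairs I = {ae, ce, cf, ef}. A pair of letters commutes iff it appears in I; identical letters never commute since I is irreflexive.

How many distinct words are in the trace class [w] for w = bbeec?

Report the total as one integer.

0(b) covers ∅
1(b) covers 0:b
2(e) covers 1:b
3(e) covers 2:e
4(c) covers 1:b
floor of heap: 0:b
completions by unplaced set U, small U first (add the entries for U minus each lowest piece of U):
  |U|=1: {3}:1  {4}:1
  |U|=2: {2,3}:1  {3,4}:2
  |U|=3: {2,3,4}:3
  start at 0(b): 3

3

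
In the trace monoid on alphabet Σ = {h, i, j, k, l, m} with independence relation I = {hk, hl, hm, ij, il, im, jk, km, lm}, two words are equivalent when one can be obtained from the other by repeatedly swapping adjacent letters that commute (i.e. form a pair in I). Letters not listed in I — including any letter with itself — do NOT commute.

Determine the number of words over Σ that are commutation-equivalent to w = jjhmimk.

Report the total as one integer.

drop 0:j onto floor
drop 1:j onto {0:j}
drop 2:h onto {1:j}
drop 3:m onto {1:j}
drop 4:i onto {2:h}
drop 5:m onto {3:m}
drop 6:k onto {4:i}
ground layer = {0:j}
drop-orders for the pieces not yet dropped (sum over which currently-grounded one goes next):
  1 to go: {5} 1  {6} 1
  2 to go: {3,5} 1  {4,6} 1  {5,6} 2
  3 to go: {2,4,6} 1  {3,5,6} 3  {4,5,6} 3
  4 to go: {2,4,5,6} 4  {3,4,5,6} 6
  5 to go: {2,3,4,5,6} 10
  if 0:j drops first: 10 orders

10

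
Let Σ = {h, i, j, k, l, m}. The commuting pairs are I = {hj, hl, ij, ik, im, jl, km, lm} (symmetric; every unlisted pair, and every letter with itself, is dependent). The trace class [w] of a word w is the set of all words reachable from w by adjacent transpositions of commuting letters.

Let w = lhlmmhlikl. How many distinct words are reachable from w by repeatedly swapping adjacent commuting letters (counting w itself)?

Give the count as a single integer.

70

drop 0:l onto floor
drop 1:h onto floor
drop 2:l onto {0:l}
drop 3:m onto {1:h}
drop 4:m onto {3:m}
drop 5:h onto {4:m}
drop 6:l onto {2:l}
drop 7:i onto {5:h, 6:l}
drop 8:k onto {5:h, 6:l}
drop 9:l onto {7:i, 8:k}
ground layer = {0:l, 1:h}
drop-orders for the pieces not yet dropped (sum over which currently-grounded one goes next):
  1 to go: {9} 1
  2 to go: {7,9} 1  {8,9} 1
  3 to go: {7,8,9} 2
  4 to go: {5,7,8,9} 2  {6,7,8,9} 2
  5 to go: {2,6,7,8,9} 2  {4,5,7,8,9} 2  {5,6,7,8,9} 4
  6 to go: {0,2,6,7,8,9} 2  {2,5,6,7,8,9} 6  {3,4,5,7,8,9} 2  {4,5,6,7,8,9} 6
  7 to go: {0,2,5,6,7,8,9} 8  {1,3,4,5,7,8,9} 2  {2,4,5,6,7,8,9} 12  {3,4,5,6,7,8,9} 8
  8 to go: {0,2,4,5,6,7,8,9} 20  {1,3,4,5,6,7,8,9} 10  {2,3,4,5,6,7,8,9} 20
  if 0:l drops first: 30 orders
  if 1:h drops first: 40 orders
heap linearizations: 70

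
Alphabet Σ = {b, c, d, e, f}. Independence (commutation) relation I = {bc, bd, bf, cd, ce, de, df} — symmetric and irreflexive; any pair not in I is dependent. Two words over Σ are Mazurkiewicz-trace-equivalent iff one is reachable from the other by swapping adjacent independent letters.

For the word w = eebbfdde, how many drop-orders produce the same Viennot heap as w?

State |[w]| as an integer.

piece 0:e — minimal
piece 1:e rests on {0:e}
piece 2:b rests on {1:e}
piece 3:b rests on {2:b}
piece 4:f rests on {1:e}
piece 5:d — minimal
piece 6:d rests on {5:d}
piece 7:e rests on {3:b, 4:f}
minimal pieces: {0:e, 5:d}
ways to finish when only these pieces remain (= sum over removing one remaining piece with nothing left below it):
  1 left: {6}→1  {7}→1
  2 left: {3,7}→1  {4,7}→1  {5,6}→1  {6,7}→2
  3 left: {2,3,7}→1  {3,4,7}→2  {3,6,7}→3  {4,6,7}→3  {5,6,7}→3
  4 left: {2,3,4,7}→3  {2,3,6,7}→4  {3,4,6,7}→8  {3,5,6,7}→6  {4,5,6,7}→6
  5 left: {1,2,3,4,7}→3  {2,3,4,6,7}→15  {2,3,5,6,7}→10  {3,4,5,6,7}→20
  6 left: {0,1,2,3,4,7}→3  {1,2,3,4,6,7}→18  {2,3,4,5,6,7}→45
  placing 0:e first → 63 extensions
  placing 5:d first → 21 extensions
total linear extensions = 84

84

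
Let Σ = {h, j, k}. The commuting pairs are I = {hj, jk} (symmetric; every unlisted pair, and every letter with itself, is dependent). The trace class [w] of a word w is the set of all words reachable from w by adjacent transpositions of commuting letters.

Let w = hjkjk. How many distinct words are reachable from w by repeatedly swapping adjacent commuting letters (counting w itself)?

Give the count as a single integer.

drop 0:h onto floor
drop 1:j onto floor
drop 2:k onto {0:h}
drop 3:j onto {1:j}
drop 4:k onto {2:k}
ground layer = {0:h, 1:j}
drop-orders for the pieces not yet dropped (sum over which currently-grounded one goes next):
  1 to go: {3} 1  {4} 1
  2 to go: {1,3} 1  {2,4} 1  {3,4} 2
  3 to go: {0,2,4} 1  {1,3,4} 3  {2,3,4} 3
  if 0:h drops first: 6 orders
  if 1:j drops first: 4 orders
heap linearizations: 10

10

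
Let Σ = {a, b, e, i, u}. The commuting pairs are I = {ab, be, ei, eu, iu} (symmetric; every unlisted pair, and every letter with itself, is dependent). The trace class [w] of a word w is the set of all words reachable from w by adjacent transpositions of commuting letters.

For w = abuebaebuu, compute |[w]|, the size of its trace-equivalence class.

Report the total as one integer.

80

#0=a has no predecessor
#1=b has no predecessor
#2=u depends on [0:a, 1:b]
#3=e depends on [0:a]
#4=b depends on [2:u]
#5=a depends on [2:u, 3:e]
#6=e depends on [5:a]
#7=b depends on [4:b]
#8=u depends on [5:a, 7:b]
#9=u depends on [8:u]
sources: [0:a, 1:b]
N(rest) = Σ N(rest − s) over sources s of rest; N(one piece) = 1:
  size 1 → [6]=1  [9]=1
  size 2 → [6,9]=2  [8,9]=1
  size 3 → [6,8,9]=3  [7,8,9]=1
  size 4 → [4,7,8,9]=1  [5,6,8,9]=3  [6,7,8,9]=4
  size 5 → [3,5,6,8,9]=3  [4,6,7,8,9]=5  [5,6,7,8,9]=7
  size 6 → [3,5,6,7,8,9]=10  [4,5,6,7,8,9]=12
  size 7 → [2,4,5,6,7,8,9]=12  [3,4,5,6,7,8,9]=22
  size 8 → [1,2,4,5,6,7,8,9]=12  [2,3,4,5,6,7,8,9]=34
  first=0(a) contributes 46
  first=1(b) contributes 34
|[w]| = 80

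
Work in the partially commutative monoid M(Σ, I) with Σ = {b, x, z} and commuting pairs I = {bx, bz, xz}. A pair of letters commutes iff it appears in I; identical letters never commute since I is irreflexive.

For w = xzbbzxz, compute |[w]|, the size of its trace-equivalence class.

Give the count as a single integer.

210

drop 0:x onto floor
drop 1:z onto floor
drop 2:b onto floor
drop 3:b onto {2:b}
drop 4:z onto {1:z}
drop 5:x onto {0:x}
drop 6:z onto {4:z}
ground layer = {0:x, 1:z, 2:b}
drop-orders for the pieces not yet dropped (sum over which currently-grounded one goes next):
  1 to go: {3} 1  {5} 1  {6} 1
  2 to go: {0,5} 1  {2,3} 1  {3,5} 2  {3,6} 2  {4,6} 1  {5,6} 2
  3 to go: {0,3,5} 3  {0,5,6} 3  {1,4,6} 1  {2,3,5} 3  {2,3,6} 3  {3,4,6} 3  {3,5,6} 6  {4,5,6} 3
  4 to go: {0,2,3,5} 6  {0,3,5,6} 12  {0,4,5,6} 6  {1,3,4,6} 4  {1,4,5,6} 4  {2,3,4,6} 6  {2,3,5,6} 12  {3,4,5,6} 12
  5 to go: {0,1,4,5,6} 10  {0,2,3,5,6} 30  {0,3,4,5,6} 30  {1,2,3,4,6} 10  {1,3,4,5,6} 20  {2,3,4,5,6} 30
  if 0:x drops first: 60 orders
  if 1:z drops first: 90 orders
  if 2:b drops first: 60 orders
heap linearizations: 210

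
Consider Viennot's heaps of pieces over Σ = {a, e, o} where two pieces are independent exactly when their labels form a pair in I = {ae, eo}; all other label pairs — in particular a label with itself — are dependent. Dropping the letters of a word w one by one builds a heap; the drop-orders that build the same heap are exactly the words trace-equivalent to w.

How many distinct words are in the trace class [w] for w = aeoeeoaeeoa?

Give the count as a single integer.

462

0(a) covers ∅
1(e) covers ∅
2(o) covers 0:a
3(e) covers 1:e
4(e) covers 3:e
5(o) covers 2:o
6(a) covers 5:o
7(e) covers 4:e
8(e) covers 7:e
9(o) covers 6:a
10(a) covers 9:o
floor of heap: 0:a, 1:e
completions by unplaced set U, small U first (add the entries for U minus each lowest piece of U):
  |U|=1: {8}:1  {10}:1
  |U|=2: {7,8}:1  {8,10}:2  {9,10}:1
  |U|=3: {4,7,8}:1  {6,9,10}:1  {7,8,10}:3  {8,9,10}:3
  |U|=4: {3,4,7,8}:1  {4,7,8,10}:4  {5,6,9,10}:1  {6,8,9,10}:4  {7,8,9,10}:6
  |U|=5: {1,3,4,7,8}:1  {2,5,6,9,10}:1  {3,4,7,8,10}:5  {4,7,8,9,10}:10  {5,6,8,9,10}:5  {6,7,8,9,10}:10
  |U|=6: {0,2,5,6,9,10}:1  {1,3,4,7,8,10}:6  {2,5,6,8,9,10}:6  {3,4,7,8,9,10}:15  {4,6,7,8,9,10}:20  {5,6,7,8,9,10}:15
  |U|=7: {0,2,5,6,8,9,10}:7  {1,3,4,7,8,9,10}:21  {2,5,6,7,8,9,10}:21  {3,4,6,7,8,9,10}:35  {4,5,6,7,8,9,10}:35
  |U|=8: {0,2,5,6,7,8,9,10}:28  {1,3,4,6,7,8,9,10}:56  {2,4,5,6,7,8,9,10}:56  {3,4,5,6,7,8,9,10}:70
  |U|=9: {0,2,4,5,6,7,8,9,10}:84  {1,3,4,5,6,7,8,9,10}:126  {2,3,4,5,6,7,8,9,10}:126
  start at 0(a): 252
  start at 1(e): 210
sum over floor = 462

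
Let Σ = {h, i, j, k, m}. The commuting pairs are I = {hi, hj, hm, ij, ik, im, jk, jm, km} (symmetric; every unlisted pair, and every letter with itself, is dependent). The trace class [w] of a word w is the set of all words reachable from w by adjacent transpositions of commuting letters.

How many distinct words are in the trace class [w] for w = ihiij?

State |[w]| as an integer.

20

piece 0:i — minimal
piece 1:h — minimal
piece 2:i rests on {0:i}
piece 3:i rests on {2:i}
piece 4:j — minimal
minimal pieces: {0:i, 1:h, 4:j}
ways to finish when only these pieces remain (= sum over removing one remaining piece with nothing left below it):
  1 left: {1}→1  {3}→1  {4}→1
  2 left: {1,3}→2  {1,4}→2  {2,3}→1  {3,4}→2
  3 left: {0,2,3}→1  {1,2,3}→3  {1,3,4}→6  {2,3,4}→3
  placing 0:i first → 12 extensions
  placing 1:h first → 4 extensions
  placing 4:j first → 4 extensions
total linear extensions = 20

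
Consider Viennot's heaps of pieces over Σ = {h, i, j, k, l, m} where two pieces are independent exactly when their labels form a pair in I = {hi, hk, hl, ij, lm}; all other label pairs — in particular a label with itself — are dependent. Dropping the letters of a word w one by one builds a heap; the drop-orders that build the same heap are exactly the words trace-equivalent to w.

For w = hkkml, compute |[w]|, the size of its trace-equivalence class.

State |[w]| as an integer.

#0=h has no predecessor
#1=k has no predecessor
#2=k depends on [1:k]
#3=m depends on [0:h, 2:k]
#4=l depends on [2:k]
sources: [0:h, 1:k]
N(rest) = Σ N(rest − s) over sources s of rest; N(one piece) = 1:
  size 1 → [3]=1  [4]=1
  size 2 → [0,3]=1  [3,4]=2
  size 3 → [0,3,4]=3  [2,3,4]=2
  first=0(h) contributes 2
  first=1(k) contributes 5
|[w]| = 7

7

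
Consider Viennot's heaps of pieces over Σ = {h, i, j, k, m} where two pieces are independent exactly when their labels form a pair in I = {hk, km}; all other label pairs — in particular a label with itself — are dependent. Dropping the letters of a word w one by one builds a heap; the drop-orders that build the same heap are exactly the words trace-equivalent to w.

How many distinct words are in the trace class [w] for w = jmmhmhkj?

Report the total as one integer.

6

0(j) covers ∅
1(m) covers 0:j
2(m) covers 1:m
3(h) covers 2:m
4(m) covers 3:h
5(h) covers 4:m
6(k) covers 0:j
7(j) covers 5:h, 6:k
floor of heap: 0:j
completions by unplaced set U, small U first (add the entries for U minus each lowest piece of U):
  |U|=1: {7}:1
  |U|=2: {5,7}:1  {6,7}:1
  |U|=3: {4,5,7}:1  {5,6,7}:2
  |U|=4: {3,4,5,7}:1  {4,5,6,7}:3
  |U|=5: {2,3,4,5,7}:1  {3,4,5,6,7}:4
  |U|=6: {1,2,3,4,5,7}:1  {2,3,4,5,6,7}:5
  start at 0(j): 6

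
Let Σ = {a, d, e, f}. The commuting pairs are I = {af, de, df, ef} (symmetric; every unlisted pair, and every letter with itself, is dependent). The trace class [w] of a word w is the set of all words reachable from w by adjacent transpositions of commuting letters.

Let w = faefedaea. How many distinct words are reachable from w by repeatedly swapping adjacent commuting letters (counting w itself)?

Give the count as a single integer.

108

0(f) covers ∅
1(a) covers ∅
2(e) covers 1:a
3(f) covers 0:f
4(e) covers 2:e
5(d) covers 1:a
6(a) covers 4:e, 5:d
7(e) covers 6:a
8(a) covers 7:e
floor of heap: 0:f, 1:a
completions by unplaced set U, small U first (add the entries for U minus each lowest piece of U):
  |U|=1: {3}:1  {8}:1
  |U|=2: {0,3}:1  {3,8}:2  {7,8}:1
  |U|=3: {0,3,8}:3  {3,7,8}:3  {6,7,8}:1
  |U|=4: {0,3,7,8}:6  {3,6,7,8}:4  {4,6,7,8}:1  {5,6,7,8}:1
  |U|=5: {0,3,6,7,8}:10  {2,4,6,7,8}:1  {3,4,6,7,8}:5  {3,5,6,7,8}:5  {4,5,6,7,8}:2
  |U|=6: {0,3,4,6,7,8}:15  {0,3,5,6,7,8}:15  {2,3,4,6,7,8}:6  {2,4,5,6,7,8}:3  {3,4,5,6,7,8}:12
  |U|=7: {0,2,3,4,6,7,8}:21  {0,3,4,5,6,7,8}:42  {1,2,4,5,6,7,8}:3  {2,3,4,5,6,7,8}:21
  start at 0(f): 24
  start at 1(a): 84
sum over floor = 108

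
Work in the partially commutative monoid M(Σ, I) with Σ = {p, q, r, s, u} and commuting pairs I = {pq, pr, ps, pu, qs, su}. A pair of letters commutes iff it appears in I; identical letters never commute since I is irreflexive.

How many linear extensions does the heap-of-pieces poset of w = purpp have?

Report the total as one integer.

#0=p has no predecessor
#1=u has no predecessor
#2=r depends on [1:u]
#3=p depends on [0:p]
#4=p depends on [3:p]
sources: [0:p, 1:u]
N(rest) = Σ N(rest − s) over sources s of rest; N(one piece) = 1:
  size 1 → [2]=1  [4]=1
  size 2 → [1,2]=1  [2,4]=2  [3,4]=1
  size 3 → [0,3,4]=1  [1,2,4]=3  [2,3,4]=3
  first=0(p) contributes 6
  first=1(u) contributes 4
|[w]| = 10

10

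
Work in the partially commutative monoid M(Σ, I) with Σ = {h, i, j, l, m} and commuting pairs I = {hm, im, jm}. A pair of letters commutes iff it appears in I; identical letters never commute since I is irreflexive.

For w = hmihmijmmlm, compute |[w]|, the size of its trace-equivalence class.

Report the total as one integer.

126

piece 0:h — minimal
piece 1:m — minimal
piece 2:i rests on {0:h}
piece 3:h rests on {2:i}
piece 4:m rests on {1:m}
piece 5:i rests on {3:h}
piece 6:j rests on {5:i}
piece 7:m rests on {4:m}
piece 8:m rests on {7:m}
piece 9:l rests on {6:j, 8:m}
piece 10:m rests on {9:l}
minimal pieces: {0:h, 1:m}
ways to finish when only these pieces remain (= sum over removing one remaining piece with nothing left below it):
  1 left: {10}→1
  2 left: {9,10}→1
  3 left: {6,9,10}→1  {8,9,10}→1
  4 left: {5,6,9,10}→1  {6,8,9,10}→2  {7,8,9,10}→1
  5 left: {3,5,6,9,10}→1  {4,7,8,9,10}→1  {5,6,8,9,10}→3  {6,7,8,9,10}→3
  6 left: {1,4,7,8,9,10}→1  {2,3,5,6,9,10}→1  {3,5,6,8,9,10}→4  {4,6,7,8,9,10}→4  {5,6,7,8,9,10}→6
  7 left: {0,2,3,5,6,9,10}→1  {1,4,6,7,8,9,10}→5  {2,3,5,6,8,9,10}→5  {3,5,6,7,8,9,10}→10  {4,5,6,7,8,9,10}→10
  8 left: {0,2,3,5,6,8,9,10}→6  {1,4,5,6,7,8,9,10}→15  {2,3,5,6,7,8,9,10}→15  {3,4,5,6,7,8,9,10}→20
  9 left: {0,2,3,5,6,7,8,9,10}→21  {1,3,4,5,6,7,8,9,10}→35  {2,3,4,5,6,7,8,9,10}→35
  placing 0:h first → 70 extensions
  placing 1:m first → 56 extensions
total linear extensions = 126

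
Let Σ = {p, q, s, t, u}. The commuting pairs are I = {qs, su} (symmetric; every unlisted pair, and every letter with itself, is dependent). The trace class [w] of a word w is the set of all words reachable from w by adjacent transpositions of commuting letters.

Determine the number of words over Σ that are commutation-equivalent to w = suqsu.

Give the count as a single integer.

0(s) covers ∅
1(u) covers ∅
2(q) covers 1:u
3(s) covers 0:s
4(u) covers 2:q
floor of heap: 0:s, 1:u
completions by unplaced set U, small U first (add the entries for U minus each lowest piece of U):
  |U|=1: {3}:1  {4}:1
  |U|=2: {0,3}:1  {2,4}:1  {3,4}:2
  |U|=3: {0,3,4}:3  {1,2,4}:1  {2,3,4}:3
  start at 0(s): 4
  start at 1(u): 6
sum over floor = 10

10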